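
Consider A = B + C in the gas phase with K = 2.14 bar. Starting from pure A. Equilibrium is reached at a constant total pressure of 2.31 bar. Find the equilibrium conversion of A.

Let X = conversion of A (basis 1 mol A); extent of reaction ξ = X.
Moles: n_A = 1 − X; n_B = X; n_C = X.
n_T = Σnᵢ = 1 + X.
With p_i = (n_i/n_T)P, K = p_B p_C / (p_A).
Equating to 2.14 bar and solving on 0 < X < 1: X = 0.693.

X = 0.693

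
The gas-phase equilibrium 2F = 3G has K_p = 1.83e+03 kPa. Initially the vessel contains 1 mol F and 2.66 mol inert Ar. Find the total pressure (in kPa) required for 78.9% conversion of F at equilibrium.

Take 1 mol F as basis and let X be its fractional conversion, so ξ = 0.5X.
Moles: n_F = 1 − X; n_G = 1.5X; n_I = 2.66 (inert).
Total moles n_T = 3.66 + 0.5X.
K_p = p_G^3 / (p_F^2) with p_i = (n_i/n_T)·P.
At X = 0.789: the mole-fraction product g(X) = Π y_i^ν_i = 9.183. Since K_p = g(X)·P^{1}, P = (K_p/g)^(1/1) = (1.83e+03/9.183)^(1/1) = 199 kPa.

P = 199 kPa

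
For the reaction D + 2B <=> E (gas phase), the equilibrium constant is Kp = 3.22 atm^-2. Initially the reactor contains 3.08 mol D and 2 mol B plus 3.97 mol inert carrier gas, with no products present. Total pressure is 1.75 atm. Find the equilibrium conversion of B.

X = 0.458

Basis: 2 mol B initially; let X = conversion of B. Extent ξ = X.
Moles: n_D = 3.08 − X; n_B = 2 − 2X; n_E = X; n_I = 3.97 (inert).
n_T = Σnᵢ = 9.05 − 2X.
Mole fractions y_i = n_i/n_T; Kp = p_E / (p_D p_B^2) with p_i = y_i·P.
This yields a degree-3 equation in X; solving on (0,1), X = 0.458.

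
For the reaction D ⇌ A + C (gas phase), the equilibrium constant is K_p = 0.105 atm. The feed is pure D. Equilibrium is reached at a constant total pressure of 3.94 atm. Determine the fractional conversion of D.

Let X = conversion of D (basis 1 mol D); extent of reaction ξ = X.
At extent ξ: n_D = 1 − X; n_A = X; n_C = X.
n_T = Σnᵢ = 1 + X.
Mole fractions y_i = n_i/n_T; K_p = p_A p_C / (p_D) with p_i = y_i·P.
Substituting and setting equal to 0.105 atm gives a polynomial in X; the root in (0,1) is X = 0.161.

X = 0.161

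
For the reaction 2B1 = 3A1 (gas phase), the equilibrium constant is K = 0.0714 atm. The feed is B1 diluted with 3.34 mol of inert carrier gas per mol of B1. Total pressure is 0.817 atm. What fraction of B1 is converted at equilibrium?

X = 0.362

Let X = conversion of B1 (basis 1 mol B1); extent of reaction ξ = 0.5X.
Mole table: n_B1 = 1 − X; n_A1 = 1.5X; n_I = 3.34 (inert).
n_T = Σnᵢ = 4.34 + 0.5X.
Mole fractions y_i = n_i/n_T; K = p_A1^3 / (p_B1^2) with p_i = y_i·P.
Setting this equal to 0.0714 atm and taking the physical root (0 < X < 1) gives X = 0.362.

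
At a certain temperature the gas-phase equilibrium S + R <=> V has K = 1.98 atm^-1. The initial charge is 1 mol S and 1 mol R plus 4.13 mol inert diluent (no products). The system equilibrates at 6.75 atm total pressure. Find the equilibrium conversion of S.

X = 0.529

Take 1 mol S as basis and let X be its fractional conversion, so ξ = X.
At extent ξ: n_S = 1 − X; n_R = 1 − X; n_V = X; n_I = 4.13 (inert).
Summing: n_T = 6.13 − X.
y_i = n_i/n_T, p_i = y_i·P. K = p_V / (p_S p_R).
Setting this equal to 1.98 atm^-1 and taking the physical root (0 < X < 1) gives X = 0.529.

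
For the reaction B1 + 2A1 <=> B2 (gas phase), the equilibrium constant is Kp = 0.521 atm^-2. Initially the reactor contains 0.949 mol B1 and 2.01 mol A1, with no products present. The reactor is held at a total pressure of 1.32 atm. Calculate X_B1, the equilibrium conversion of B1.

Basis: 0.949 mol B1 initially; let X = conversion of B1. Extent ξ = 0.949X.
Mole table: n_B1 = 0.949 − 0.949X; n_A1 = 2.01 − 1.9X; n_B2 = 0.949X.
Summing: n_T = 2.96 − 1.9X.
Mole fractions y_i = n_i/n_T; Kp = p_B2 / (p_B1 p_A1^2) with p_i = y_i·P.
Equating to 0.521 atm^-2 and solving on 0 < X < 1: X = 0.256.

X = 0.256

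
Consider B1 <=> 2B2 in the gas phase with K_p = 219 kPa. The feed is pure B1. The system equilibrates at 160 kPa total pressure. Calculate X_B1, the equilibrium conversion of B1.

Take 1 mol B1 as basis and let X be its fractional conversion, so ξ = X.
Moles: n_B1 = 1 − X; n_B2 = 2X.
n_T = Σnᵢ = 1 + X.
y_i = n_i/n_T, p_i = y_i·P. K_p = p_B2^2 / (p_B1).
Equating to 219 kPa and solving on 0 < X < 1: X = 0.505.

X = 0.505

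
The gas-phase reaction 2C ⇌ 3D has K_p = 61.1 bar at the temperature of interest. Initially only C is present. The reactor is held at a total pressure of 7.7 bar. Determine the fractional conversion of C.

Let X = conversion of C (basis 1 mol C); extent of reaction ξ = 0.5X.
Mole table: n_C = 1 − X; n_D = 1.5X.
Total moles n_T = 1 + 0.5X.
Mole fractions y_i = n_i/n_T; K_p = p_D^3 / (p_C^2) with p_i = y_i·P.
Setting this equal to 61.1 bar and taking the physical root (0 < X < 1) gives X = 0.682.

X = 0.682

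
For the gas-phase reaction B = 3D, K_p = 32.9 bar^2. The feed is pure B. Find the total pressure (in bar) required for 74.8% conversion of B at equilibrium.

P = 2.14 bar

Basis: 1 mol B initially; let X = conversion of B. Extent ξ = X.
Species balance: n_B = 1 − X; n_D = 3X.
n_T = Σnᵢ = 1 + 2X.
K_p = p_D^3 / (p_B) with p_i = (n_i/n_T)·P.
At X = 0.748: the mole-fraction product g(X) = Π y_i^ν_i = 7.197. Since K_p = g(X)·P^{2}, P = (K_p/g)^(1/2) = (32.9/7.197)^(1/2) = 2.14 bar.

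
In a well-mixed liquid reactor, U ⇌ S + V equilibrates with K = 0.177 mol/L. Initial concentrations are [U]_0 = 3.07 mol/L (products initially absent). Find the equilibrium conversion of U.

X = 0.213

Let X = conversion of U; extent ξ = 3.07·X mol/L.
Concentrations: [U] = 3.07 − 3.07X; [S] = 3.07X; [V] = 3.07X.
K = [S] [V] / ([U]).
This equals 0.177 at X = 0.213 (the root in 0 < X < 1).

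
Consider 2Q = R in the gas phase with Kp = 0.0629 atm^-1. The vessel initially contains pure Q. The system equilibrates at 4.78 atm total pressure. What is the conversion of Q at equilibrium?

X = 0.326

Take 1 mol Q as basis and let X be its fractional conversion, so ξ = 0.5X.
At extent ξ: n_Q = 1 − X; n_R = 0.5X.
n_T = Σnᵢ = 1 − 0.5X.
Mole fractions y_i = n_i/n_T; Kp = p_R / (p_Q^2) with p_i = y_i·P.
This yields a degree-2 equation in X; solving on (0,1), X = 0.326.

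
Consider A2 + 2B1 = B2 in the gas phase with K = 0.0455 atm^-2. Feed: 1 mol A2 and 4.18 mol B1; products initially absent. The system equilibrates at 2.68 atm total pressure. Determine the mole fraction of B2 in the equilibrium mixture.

y_B2 = 0.035

Basis: 1 mol A2 initially; let X = conversion of A2. Extent ξ = X.
Mole table: n_A2 = 1 − X; n_B1 = 4.18 − 2X; n_B2 = X.
Total moles n_T = 5.18 − 2X.
y_i = n_i/n_T, p_i = y_i·P. K = p_B2 / (p_A2 p_B1^2).
Setting this equal to 0.0455 atm^-2 and taking the physical root (0 < X < 1) gives X = 0.171.
Then n_B2 = 0.171, n_T = 4.84, so y_B2 = 0.035.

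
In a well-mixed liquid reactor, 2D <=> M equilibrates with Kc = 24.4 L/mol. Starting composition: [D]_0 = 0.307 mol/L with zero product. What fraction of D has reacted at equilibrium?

Let X = conversion of D; extent ξ = 0.307X/2 mol/L.
Concentrations: [D] = 0.307 − 0.307X; [M] = 0.153X.
Kc = [M] / ([D]^2).
Solving Kc = 24.4 for X ∈ (0,1): X = 0.773.

X = 0.773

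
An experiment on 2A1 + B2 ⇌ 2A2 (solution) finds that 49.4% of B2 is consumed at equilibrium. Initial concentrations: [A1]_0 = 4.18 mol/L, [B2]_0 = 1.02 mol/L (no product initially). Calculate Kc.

Let X = conversion of B2.
Concentrations: [A1] = 4.18 − 2.04X; [B2] = 1.02 − 1.02X; [A2] = 2.04X.
At X = 0.494: [A1] = 3.17, [B2] = 0.516, [A2] = 1.01.
Kc = [A2]^2 / ([A1]^2 [B2]) = 0.196 L/mol.

Kc = 0.196 L/mol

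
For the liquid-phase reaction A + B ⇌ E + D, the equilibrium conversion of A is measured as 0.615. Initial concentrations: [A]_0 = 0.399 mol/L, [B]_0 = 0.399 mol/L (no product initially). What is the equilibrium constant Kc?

Let X = conversion of A.
Concentrations: [A] = 0.399 − 0.399X; [B] = 0.399 − 0.399X; [E] = 0.399X; [D] = 0.399X.
At X = 0.615: [A] = 0.154, [B] = 0.154, [E] = 0.245, [D] = 0.245.
Kc = [E] [D] / ([A] [B]) = 2.55.

Kc = 2.55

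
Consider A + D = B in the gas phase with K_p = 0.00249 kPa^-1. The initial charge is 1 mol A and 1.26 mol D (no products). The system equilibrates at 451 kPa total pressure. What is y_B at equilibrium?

Let X = conversion of A (basis 1 mol A); extent of reaction ξ = X.
Mole table: n_A = 1 − X; n_D = 1.26 − X; n_B = X.
Summing: n_T = 2.26 − X.
Mole fractions y_i = n_i/n_T; K_p = p_B / (p_A p_D) with p_i = y_i·P.
Substituting and setting equal to 0.00249 kPa^-1 gives a polynomial in X; the root in (0,1) is X = 0.349.
Then n_B = 0.349, n_T = 1.91, so y_B = 0.182.

y_B = 0.182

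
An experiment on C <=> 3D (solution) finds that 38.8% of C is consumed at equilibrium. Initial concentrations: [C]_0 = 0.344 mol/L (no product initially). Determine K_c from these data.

Let X = conversion of C.
Concentrations: [C] = 0.344 − 0.344X; [D] = 1.03X.
At X = 0.388: [C] = 0.211, [D] = 0.4.
K_c = [D]^3 / ([C]) = 0.305 (mol/L)^2.

K_c = 0.305 (mol/L)^2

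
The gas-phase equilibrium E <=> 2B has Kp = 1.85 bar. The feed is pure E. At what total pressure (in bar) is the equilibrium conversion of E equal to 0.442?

Take 1 mol E as basis and let X be its fractional conversion, so ξ = X.
Mole table: n_E = 1 − X; n_B = 2X.
Total moles n_T = 1 + X.
Kp = p_B^2 / (p_E) with p_i = (n_i/n_T)·P.
At X = 0.442: the mole-fraction product g(X) = Π y_i^ν_i = 0.9712. Since Kp = g(X)·P^{1}, P = (Kp/g)^(1/1) = (1.85/0.9712)^(1/1) = 1.9 bar.

P = 1.9 bar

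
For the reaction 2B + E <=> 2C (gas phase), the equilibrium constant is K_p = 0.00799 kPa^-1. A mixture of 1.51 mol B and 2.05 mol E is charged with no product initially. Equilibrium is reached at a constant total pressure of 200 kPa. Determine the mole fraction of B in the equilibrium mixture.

y_B = 0.246

Basis: 1.51 mol B initially; let X = conversion of B. Extent ξ = 0.755X.
Moles: n_B = 1.51 − 1.51X; n_E = 2.05 − 0.755X; n_C = 1.51X.
Summing: n_T = 3.56 − 0.755X.
y_i = n_i/n_T, p_i = y_i·P. K_p = p_C^2 / (p_B^2 p_E).
Setting this equal to 0.00799 kPa^-1 and taking the physical root (0 < X < 1) gives X = 0.479.
Then n_B = 0.787, n_T = 3.2, so y_B = 0.246.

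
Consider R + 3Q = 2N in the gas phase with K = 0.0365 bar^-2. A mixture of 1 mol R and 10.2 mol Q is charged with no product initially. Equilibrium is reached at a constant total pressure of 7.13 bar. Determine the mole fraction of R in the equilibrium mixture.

Basis: 1 mol R initially; let X = conversion of R. Extent ξ = X.
Moles: n_R = 1 − X; n_Q = 10.2 − 3X; n_N = 2X.
Total moles n_T = 11.2 − 2X.
Mole fractions y_i = n_i/n_T; K = p_N^2 / (p_R p_Q^3) with p_i = y_i·P.
Substituting and setting equal to 0.0365 bar^-2 gives a polynomial in X; the root in (0,1) is X = 0.763.
Then n_R = 0.237, n_T = 9.67, so y_R = 0.025.

y_R = 0.025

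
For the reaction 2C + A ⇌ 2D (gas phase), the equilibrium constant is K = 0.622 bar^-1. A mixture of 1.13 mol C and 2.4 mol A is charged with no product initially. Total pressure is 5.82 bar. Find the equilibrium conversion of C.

Let X = conversion of C (basis 1.13 mol C); extent of reaction ξ = 0.565X.
Mole table: n_C = 1.13 − 1.13X; n_A = 2.4 − 0.565X; n_D = 1.13X.
Total moles n_T = 3.53 − 0.565X.
y_i = n_i/n_T, p_i = y_i·P. K = p_D^2 / (p_C^2 p_A).
Equating to 0.622 bar^-1 and solving on 0 < X < 1: X = 0.605.

X = 0.605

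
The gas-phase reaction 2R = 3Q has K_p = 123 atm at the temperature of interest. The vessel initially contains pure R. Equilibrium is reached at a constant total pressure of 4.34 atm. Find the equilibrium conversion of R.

X = 0.794

Let X = conversion of R (basis 1 mol R); extent of reaction ξ = 0.5X.
Species balance: n_R = 1 − X; n_Q = 1.5X.
n_T = Σnᵢ = 1 + 0.5X.
y_i = n_i/n_T, p_i = y_i·P. K_p = p_Q^3 / (p_R^2).
This yields a degree-3 equation in X; solving on (0,1), X = 0.794.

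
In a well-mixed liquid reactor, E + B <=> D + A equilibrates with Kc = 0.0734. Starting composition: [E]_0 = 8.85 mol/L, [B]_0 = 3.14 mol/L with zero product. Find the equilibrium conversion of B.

Let X = conversion of B; extent ξ = 3.14·X mol/L.
Concentrations: [E] = 8.85 − 3.14X; [B] = 3.14 − 3.14X; [D] = 3.14X; [A] = 3.14X.
Kc = [D] [A] / ([E] [B]).
Setting equal to 0.0734 and solving for X on (0,1) gives X = 0.345.

X = 0.345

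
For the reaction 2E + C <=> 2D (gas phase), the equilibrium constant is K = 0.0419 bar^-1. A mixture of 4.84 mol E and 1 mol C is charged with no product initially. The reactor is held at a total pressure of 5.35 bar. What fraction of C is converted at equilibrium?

Let X = conversion of C (basis 1 mol C); extent of reaction ξ = X.
Moles: n_E = 4.84 − 2X; n_C = 1 − X; n_D = 2X.
Total moles n_T = 5.84 − X.
y_i = n_i/n_T, p_i = y_i·P. K = p_D^2 / (p_E^2 p_C).
Setting this equal to 0.0419 bar^-1 and taking the physical root (0 < X < 1) gives X = 0.341.

X = 0.341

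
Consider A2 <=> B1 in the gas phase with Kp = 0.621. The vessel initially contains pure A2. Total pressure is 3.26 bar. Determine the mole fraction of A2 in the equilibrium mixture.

y_A2 = 0.617

Take 1 mol A2 as basis and let X be its fractional conversion, so ξ = X.
Species balance: n_A2 = 1 − X; n_B1 = X.
Total moles n_T = 1 (Δν = 0, constant).
Mole fractions y_i = n_i/n_T; Kp = p_B1 / (p_A2) with p_i = y_i·P.
This yields a degree-1 equation in X; solving on (0,1), X = 0.383.
Then n_A2 = 0.617, n_T = 1, so y_A2 = 0.617.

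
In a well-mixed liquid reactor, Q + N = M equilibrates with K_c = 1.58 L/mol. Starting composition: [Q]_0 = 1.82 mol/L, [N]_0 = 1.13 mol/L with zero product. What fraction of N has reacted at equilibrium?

Let X = conversion of N; extent ξ = 1.13·X mol/L.
Concentrations: [Q] = 1.82 − 1.13X; [N] = 1.13 − 1.13X; [M] = 1.13X.
K_c = [M] / ([Q] [N]).
Setting equal to 1.58 and solving for X on (0,1) gives X = 0.635.

X = 0.635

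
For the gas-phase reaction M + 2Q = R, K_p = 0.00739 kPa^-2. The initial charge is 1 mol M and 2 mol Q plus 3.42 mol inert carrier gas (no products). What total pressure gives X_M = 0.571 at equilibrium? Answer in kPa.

P = 82.6 kPa

Basis: 1 mol M initially; let X = conversion of M. Extent ξ = X.
Mole table: n_M = 1 − X; n_Q = 2 − 2X; n_R = X; n_I = 3.42 (inert).
n_T = Σnᵢ = 6.42 − 2X.
K_p = p_R / (p_M p_Q^2) with p_i = (n_i/n_T)·P.
At X = 0.571: the mole-fraction product g(X) = Π y_i^ν_i = 50.37. Since K_p = g(X)·P^{-2}, P = (g/K_p)^(1/2) = (50.37/0.00739)^(1/2) = 82.6 kPa.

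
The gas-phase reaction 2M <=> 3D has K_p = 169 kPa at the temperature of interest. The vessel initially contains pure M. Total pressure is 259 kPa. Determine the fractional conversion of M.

X = 0.426

Let X = conversion of M (basis 1 mol M); extent of reaction ξ = 0.5X.
At extent ξ: n_M = 1 − X; n_D = 1.5X.
n_T = Σnᵢ = 1 + 0.5X.
Mole fractions y_i = n_i/n_T; K_p = p_D^3 / (p_M^2) with p_i = y_i·P.
Equating to 169 kPa and solving on 0 < X < 1: X = 0.426.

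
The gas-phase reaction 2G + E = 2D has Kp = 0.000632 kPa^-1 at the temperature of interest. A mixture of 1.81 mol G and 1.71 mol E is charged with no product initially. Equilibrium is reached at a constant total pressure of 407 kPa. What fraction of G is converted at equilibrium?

X = 0.254

Let X = conversion of G (basis 1.81 mol G); extent of reaction ξ = 0.905X.
Mole table: n_G = 1.81 − 1.81X; n_E = 1.71 − 0.905X; n_D = 1.81X.
n_T = Σnᵢ = 3.52 − 0.905X.
With p_i = (n_i/n_T)P, Kp = p_D^2 / (p_G^2 p_E).
This yields a degree-3 equation in X; solving on (0,1), X = 0.254.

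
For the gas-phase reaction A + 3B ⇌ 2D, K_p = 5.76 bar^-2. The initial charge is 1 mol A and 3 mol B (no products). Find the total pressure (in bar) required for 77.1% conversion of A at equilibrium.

P = 5.8 bar

Let X = conversion of A (basis 1 mol A); extent of reaction ξ = X.
Moles: n_A = 1 − X; n_B = 3 − 3X; n_D = 2X.
n_T = Σnᵢ = 4 − 2X.
K_p = p_D^2 / (p_A p_B^3) with p_i = (n_i/n_T)·P.
At X = 0.771: the mole-fraction product g(X) = Π y_i^ν_i = 193.5. Since K_p = g(X)·P^{-2}, P = (g/K_p)^(1/2) = (193.5/5.76)^(1/2) = 5.8 bar.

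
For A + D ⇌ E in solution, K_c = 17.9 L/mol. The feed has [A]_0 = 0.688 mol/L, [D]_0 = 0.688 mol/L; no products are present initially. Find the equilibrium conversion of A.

X = 0.753

Let X = conversion of A; extent ξ = 0.688·X mol/L.
Concentrations: [A] = 0.688 − 0.688X; [D] = 0.688 − 0.688X; [E] = 0.688X.
K_c = [E] / ([A] [D]).
Setting equal to 17.9 and solving for X on (0,1) gives X = 0.753.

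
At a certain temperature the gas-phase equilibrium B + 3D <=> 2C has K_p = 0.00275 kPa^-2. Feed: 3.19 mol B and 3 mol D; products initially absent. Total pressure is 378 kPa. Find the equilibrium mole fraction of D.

Take 3 mol D as basis and let X be its fractional conversion, so ξ = X.
Moles: n_B = 3.19 − X; n_D = 3 − 3X; n_C = 2X.
Summing: n_T = 6.19 − 2X.
Mole fractions y_i = n_i/n_T; K_p = p_C^2 / (p_B p_D^3) with p_i = y_i·P.
Setting this equal to 0.00275 kPa^-2 and taking the physical root (0 < X < 1) gives X = 0.866.
Then n_D = 0.403, n_T = 4.46, so y_D = 0.090.

y_D = 0.090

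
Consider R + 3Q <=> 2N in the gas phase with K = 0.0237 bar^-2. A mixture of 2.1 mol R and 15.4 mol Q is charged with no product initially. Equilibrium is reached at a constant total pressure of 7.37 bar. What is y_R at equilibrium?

y_R = 0.053

Let X = conversion of R (basis 2.1 mol R); extent of reaction ξ = 2.1X.
Moles: n_R = 2.1 − 2.1X; n_Q = 15.4 − 6.3X; n_N = 4.2X.
n_T = Σnᵢ = 17.5 − 4.2X.
Mole fractions y_i = n_i/n_T; K = p_N^2 / (p_R p_Q^3) with p_i = y_i·P.
Substituting and setting equal to 0.0237 bar^-2 gives a polynomial in X; the root in (0,1) is X = 0.625.
Then n_R = 0.787, n_T = 14.9, so y_R = 0.053.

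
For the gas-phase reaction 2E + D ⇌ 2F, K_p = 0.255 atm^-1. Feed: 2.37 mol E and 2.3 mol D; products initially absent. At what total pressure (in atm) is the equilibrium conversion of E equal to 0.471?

P = 7.34 atm

Basis: 2.37 mol E initially; let X = conversion of E. Extent ξ = 1.19X.
At extent ξ: n_E = 2.37 − 2.37X; n_D = 2.3 − 1.19X; n_F = 2.37X.
Total moles n_T = 4.67 − 1.19X.
K_p = p_F^2 / (p_E^2 p_D) with p_i = (n_i/n_T)·P.
At X = 0.471: the mole-fraction product g(X) = Π y_i^ν_i = 1.871. Since K_p = g(X)·P^{-1}, P = (g/K_p)^(1/1) = (1.871/0.255)^(1/1) = 7.34 atm.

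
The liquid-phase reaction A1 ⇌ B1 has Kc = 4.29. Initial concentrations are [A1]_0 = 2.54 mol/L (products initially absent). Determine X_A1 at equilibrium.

X = 0.811

Let X = conversion of A1; extent ξ = 2.54·X mol/L.
Concentrations: [A1] = 2.54 − 2.54X; [B1] = 2.54X.
Kc = [B1] / ([A1]).
This equals 4.29 at X = 0.811 (the root in 0 < X < 1).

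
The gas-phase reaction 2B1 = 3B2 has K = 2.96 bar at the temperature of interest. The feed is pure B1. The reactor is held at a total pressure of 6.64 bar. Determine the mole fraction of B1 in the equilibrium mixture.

y_B1 = 0.511

Let X = conversion of B1 (basis 1 mol B1); extent of reaction ξ = 0.5X.
Moles: n_B1 = 1 − X; n_B2 = 1.5X.
Total moles n_T = 1 + 0.5X.
Mole fractions y_i = n_i/n_T; K = p_B2^3 / (p_B1^2) with p_i = y_i·P.
Substituting and setting equal to 2.96 bar gives a polynomial in X; the root in (0,1) is X = 0.389.
Then n_B1 = 0.611, n_T = 1.19, so y_B1 = 0.511.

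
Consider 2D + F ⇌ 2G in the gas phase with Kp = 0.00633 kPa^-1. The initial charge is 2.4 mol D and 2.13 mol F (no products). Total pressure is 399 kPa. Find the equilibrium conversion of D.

X = 0.498

Let X = conversion of D (basis 2.4 mol D); extent of reaction ξ = 1.2X.
Moles: n_D = 2.4 − 2.4X; n_F = 2.13 − 1.2X; n_G = 2.4X.
Total moles n_T = 4.53 − 1.2X.
With p_i = (n_i/n_T)P, Kp = p_G^2 / (p_D^2 p_F).
Setting this equal to 0.00633 kPa^-1 and taking the physical root (0 < X < 1) gives X = 0.498.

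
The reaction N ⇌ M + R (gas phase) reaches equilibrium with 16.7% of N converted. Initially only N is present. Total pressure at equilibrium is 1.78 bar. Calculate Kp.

Take 1 mol N as basis and let X be its fractional conversion, so ξ = X.
At extent ξ: n_N = 1 − X; n_M = X; n_R = X.
n_T = Σnᵢ = 1 + X.
At X = 0.167: n_N = 0.833, n_M = 0.167, n_R = 0.167, n_T = 1.17.
p_i = (n_i/n_T)·P. Kp = p_M p_R / (p_N) = 0.0511 bar.

Kp = 0.0511 bar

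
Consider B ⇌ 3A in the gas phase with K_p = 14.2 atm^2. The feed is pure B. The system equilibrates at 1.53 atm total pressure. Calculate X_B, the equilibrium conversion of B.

X = 0.721

Let X = conversion of B (basis 1 mol B); extent of reaction ξ = X.
At extent ξ: n_B = 1 − X; n_A = 3X.
n_T = Σnᵢ = 1 + 2X.
Mole fractions y_i = n_i/n_T; K_p = p_A^3 / (p_B) with p_i = y_i·P.
Substituting and setting equal to 14.2 atm^2 gives a polynomial in X; the root in (0,1) is X = 0.721.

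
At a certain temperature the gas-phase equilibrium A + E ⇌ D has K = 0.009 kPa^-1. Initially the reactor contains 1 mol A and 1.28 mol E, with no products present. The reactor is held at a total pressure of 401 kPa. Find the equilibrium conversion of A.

Basis: 1 mol A initially; let X = conversion of A. Extent ξ = X.
Species balance: n_A = 1 − X; n_E = 1.28 − X; n_D = X.
Total moles n_T = 2.28 − X.
Mole fractions y_i = n_i/n_T; K = p_D / (p_A p_E) with p_i = y_i·P.
Setting this equal to 0.009 kPa^-1 and taking the physical root (0 < X < 1) gives X = 0.595.

X = 0.595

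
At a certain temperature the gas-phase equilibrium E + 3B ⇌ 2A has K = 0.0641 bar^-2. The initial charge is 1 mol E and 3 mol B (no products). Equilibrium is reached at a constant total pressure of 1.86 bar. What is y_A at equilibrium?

Take 1 mol E as basis and let X be its fractional conversion, so ξ = X.
Mole table: n_E = 1 − X; n_B = 3 − 3X; n_A = 2X.
n_T = Σnᵢ = 4 − 2X.
With p_i = (n_i/n_T)P, K = p_A^2 / (p_E p_B^3).
Equating to 0.0641 bar^-2 and solving on 0 < X < 1: X = 0.212.
Then n_A = 0.425, n_T = 3.58, so y_A = 0.119.

y_A = 0.119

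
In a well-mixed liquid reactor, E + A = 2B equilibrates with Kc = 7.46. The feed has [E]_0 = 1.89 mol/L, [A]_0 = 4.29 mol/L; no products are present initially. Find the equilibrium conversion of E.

Let X = conversion of E; extent ξ = 1.89·X mol/L.
Concentrations: [E] = 1.89 − 1.89X; [A] = 4.29 − 1.89X; [B] = 3.78X.
Kc = [B]^2 / ([E] [A]).
Equating to 7.46: the physical root is X = 0.781.

X = 0.781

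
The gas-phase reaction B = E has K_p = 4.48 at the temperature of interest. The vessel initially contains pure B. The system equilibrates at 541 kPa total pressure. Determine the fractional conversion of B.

Let X = conversion of B (basis 1 mol B); extent of reaction ξ = X.
Moles: n_B = 1 − X; n_E = X.
n_T stays at 1 (no change in mole number).
y_i = n_i/n_T, p_i = y_i·P. K_p = p_E / (p_B).
Setting this equal to 4.48 and taking the physical root (0 < X < 1) gives X = 0.818.

X = 0.818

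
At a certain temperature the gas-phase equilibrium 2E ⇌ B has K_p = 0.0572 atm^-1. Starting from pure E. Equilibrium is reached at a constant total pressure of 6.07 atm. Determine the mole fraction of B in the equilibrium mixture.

y_B = 0.214

Take 1 mol E as basis and let X be its fractional conversion, so ξ = 0.5X.
Mole table: n_E = 1 − X; n_B = 0.5X.
Summing: n_T = 1 − 0.5X.
Mole fractions y_i = n_i/n_T; K_p = p_B / (p_E^2) with p_i = y_i·P.
Equating to 0.0572 atm^-1 and solving on 0 < X < 1: X = 0.353.
Then n_B = 0.176, n_T = 0.824, so y_B = 0.214.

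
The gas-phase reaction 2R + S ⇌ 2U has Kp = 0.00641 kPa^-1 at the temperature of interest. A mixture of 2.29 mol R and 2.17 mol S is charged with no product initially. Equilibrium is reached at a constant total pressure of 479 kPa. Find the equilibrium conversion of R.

X = 0.528

Basis: 2.29 mol R initially; let X = conversion of R. Extent ξ = 1.15X.
Moles: n_R = 2.29 − 2.29X; n_S = 2.17 − 1.15X; n_U = 2.29X.
Total moles n_T = 4.46 − 1.15X.
Mole fractions y_i = n_i/n_T; Kp = p_U^2 / (p_R^2 p_S) with p_i = y_i·P.
Setting this equal to 0.00641 kPa^-1 and taking the physical root (0 < X < 1) gives X = 0.528.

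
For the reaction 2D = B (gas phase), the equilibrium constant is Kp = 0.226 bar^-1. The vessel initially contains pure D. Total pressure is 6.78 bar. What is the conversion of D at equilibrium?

X = 0.625

Basis: 1 mol D initially; let X = conversion of D. Extent ξ = 0.5X.
At extent ξ: n_D = 1 − X; n_B = 0.5X.
Summing: n_T = 1 − 0.5X.
With p_i = (n_i/n_T)P, Kp = p_B / (p_D^2).
Substituting and setting equal to 0.226 bar^-1 gives a polynomial in X; the root in (0,1) is X = 0.625.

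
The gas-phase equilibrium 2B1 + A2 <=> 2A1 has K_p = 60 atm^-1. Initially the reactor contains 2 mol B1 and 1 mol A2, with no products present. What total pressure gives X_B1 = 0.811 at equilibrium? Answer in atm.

P = 3.55 atm

Basis: 2 mol B1 initially; let X = conversion of B1. Extent ξ = X.
Mole table: n_B1 = 2 − 2X; n_A2 = 1 − X; n_A1 = 2X.
Total moles n_T = 3 − X.
K_p = p_A1^2 / (p_B1^2 p_A2) with p_i = (n_i/n_T)·P.
At X = 0.811: the mole-fraction product g(X) = Π y_i^ν_i = 213.3. Since K_p = g(X)·P^{-1}, P = (g/K_p)^(1/1) = (213.3/60)^(1/1) = 3.55 atm.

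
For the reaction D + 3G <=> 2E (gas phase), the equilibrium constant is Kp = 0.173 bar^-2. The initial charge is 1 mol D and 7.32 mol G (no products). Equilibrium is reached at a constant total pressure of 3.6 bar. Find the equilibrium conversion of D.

Basis: 1 mol D initially; let X = conversion of D. Extent ξ = X.
At extent ξ: n_D = 1 − X; n_G = 7.32 − 3X; n_E = 2X.
Summing: n_T = 8.32 − 2X.
y_i = n_i/n_T, p_i = y_i·P. Kp = p_E^2 / (p_D p_G^3).
Equating to 0.173 bar^-2 and solving on 0 < X < 1: X = 0.703.

X = 0.703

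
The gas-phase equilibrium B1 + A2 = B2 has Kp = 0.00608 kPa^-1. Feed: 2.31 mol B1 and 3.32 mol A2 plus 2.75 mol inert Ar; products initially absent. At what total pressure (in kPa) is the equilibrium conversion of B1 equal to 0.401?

P = 343 kPa

Basis: 2.31 mol B1 initially; let X = conversion of B1. Extent ξ = 2.31X.
Mole table: n_B1 = 2.31 − 2.31X; n_A2 = 3.32 − 2.31X; n_B2 = 2.31X; n_I = 2.75 (inert).
Total moles n_T = 8.38 − 2.31X.
Kp = p_B2 / (p_B1 p_A2) with p_i = (n_i/n_T)·P.
At X = 0.401: the mole-fraction product g(X) = Π y_i^ν_i = 2.085. Since Kp = g(X)·P^{-1}, P = (g/Kp)^(1/1) = (2.085/0.00608)^(1/1) = 343 kPa.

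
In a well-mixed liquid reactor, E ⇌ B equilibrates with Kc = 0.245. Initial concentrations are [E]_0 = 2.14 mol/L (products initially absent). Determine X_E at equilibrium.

Let X = conversion of E; extent ξ = 2.14·X mol/L.
Concentrations: [E] = 2.14 − 2.14X; [B] = 2.14X.
Kc = [B] / ([E]).
Equating to 0.245: the physical root is X = 0.197.

X = 0.197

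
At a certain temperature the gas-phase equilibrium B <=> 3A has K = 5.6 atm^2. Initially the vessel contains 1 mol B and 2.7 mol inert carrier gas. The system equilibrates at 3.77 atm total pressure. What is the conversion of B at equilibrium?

X = 0.536

Basis: 1 mol B initially; let X = conversion of B. Extent ξ = X.
Mole table: n_B = 1 − X; n_A = 3X; n_I = 2.7 (inert).
Summing: n_T = 3.7 + 2X.
y_i = n_i/n_T, p_i = y_i·P. K = p_A^3 / (p_B).
Substituting and setting equal to 5.6 atm^2 gives a polynomial in X; the root in (0,1) is X = 0.536.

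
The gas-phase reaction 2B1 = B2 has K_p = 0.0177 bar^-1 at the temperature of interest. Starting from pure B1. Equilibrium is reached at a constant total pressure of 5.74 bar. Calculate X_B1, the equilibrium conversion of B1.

X = 0.157

Take 1 mol B1 as basis and let X be its fractional conversion, so ξ = 0.5X.
Mole table: n_B1 = 1 − X; n_B2 = 0.5X.
n_T = Σnᵢ = 1 − 0.5X.
With p_i = (n_i/n_T)P, K_p = p_B2 / (p_B1^2).
This yields a degree-2 equation in X; solving on (0,1), X = 0.157.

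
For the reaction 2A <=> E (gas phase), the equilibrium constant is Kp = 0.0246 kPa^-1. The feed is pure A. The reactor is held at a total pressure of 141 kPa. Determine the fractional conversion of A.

Let X = conversion of A (basis 1 mol A); extent of reaction ξ = 0.5X.
Mole table: n_A = 1 − X; n_E = 0.5X.
n_T = Σnᵢ = 1 − 0.5X.
Mole fractions y_i = n_i/n_T; Kp = p_E / (p_A^2) with p_i = y_i·P.
Equating to 0.0246 kPa^-1 and solving on 0 < X < 1: X = 0.741.

X = 0.741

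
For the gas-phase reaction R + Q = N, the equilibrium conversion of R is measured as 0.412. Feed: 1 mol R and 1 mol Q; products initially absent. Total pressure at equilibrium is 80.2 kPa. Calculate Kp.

Let X = conversion of R (basis 1 mol R); extent of reaction ξ = X.
Moles: n_R = 1 − X; n_Q = 1 − X; n_N = X.
Total moles n_T = 2 − X.
At X = 0.412: n_R = 0.588, n_Q = 0.588, n_N = 0.412, n_T = 1.59.
p_i = (n_i/n_T)·P. Kp = p_N / (p_R p_Q) = 0.0236 kPa^-1.

Kp = 0.0236 kPa^-1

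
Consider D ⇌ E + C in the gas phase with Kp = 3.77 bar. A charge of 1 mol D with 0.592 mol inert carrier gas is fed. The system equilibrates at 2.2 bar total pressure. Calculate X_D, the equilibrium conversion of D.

Take 1 mol D as basis and let X be its fractional conversion, so ξ = X.
Moles: n_D = 1 − X; n_E = X; n_C = X; n_I = 0.592 (inert).
n_T = Σnᵢ = 1.59 + X.
y_i = n_i/n_T, p_i = y_i·P. Kp = p_E p_C / (p_D).
Equating to 3.77 bar and solving on 0 < X < 1: X = 0.833.

X = 0.833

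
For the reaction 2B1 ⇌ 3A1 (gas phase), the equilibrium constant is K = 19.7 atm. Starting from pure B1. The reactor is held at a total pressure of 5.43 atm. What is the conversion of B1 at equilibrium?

X = 0.604

Take 1 mol B1 as basis and let X be its fractional conversion, so ξ = 0.5X.
Mole table: n_B1 = 1 − X; n_A1 = 1.5X.
Summing: n_T = 1 + 0.5X.
With p_i = (n_i/n_T)P, K = p_A1^3 / (p_B1^2).
Equating to 19.7 atm and solving on 0 < X < 1: X = 0.604.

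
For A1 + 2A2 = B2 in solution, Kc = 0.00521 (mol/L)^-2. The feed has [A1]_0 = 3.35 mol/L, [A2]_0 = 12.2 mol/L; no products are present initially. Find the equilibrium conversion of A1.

X = 0.339

Let X = conversion of A1; extent ξ = 3.35·X mol/L.
Concentrations: [A1] = 3.35 − 3.35X; [A2] = 12.2 − 6.7X; [B2] = 3.35X.
Kc = [B2] / ([A1] [A2]^2).
Equating to 0.00521 (mol/L)^-2: the physical root is X = 0.339.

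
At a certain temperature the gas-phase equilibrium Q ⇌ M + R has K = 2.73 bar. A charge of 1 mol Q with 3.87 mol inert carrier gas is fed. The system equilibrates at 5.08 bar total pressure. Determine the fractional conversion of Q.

X = 0.793

Let X = conversion of Q (basis 1 mol Q); extent of reaction ξ = X.
Mole table: n_Q = 1 − X; n_M = X; n_R = X; n_I = 3.87 (inert).
n_T = Σnᵢ = 4.87 + X.
With p_i = (n_i/n_T)P, K = p_M p_R / (p_Q).
Substituting and setting equal to 2.73 bar gives a polynomial in X; the root in (0,1) is X = 0.793.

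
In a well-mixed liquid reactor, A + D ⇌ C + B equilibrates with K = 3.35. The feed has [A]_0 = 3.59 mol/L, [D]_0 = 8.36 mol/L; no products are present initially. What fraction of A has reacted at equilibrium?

Let X = conversion of A; extent ξ = 3.59·X mol/L.
Concentrations: [A] = 3.59 − 3.59X; [D] = 8.36 − 3.59X; [C] = 3.59X; [B] = 3.59X.
K = [C] [B] / ([A] [D]).
Solving K = 3.35 for X ∈ (0,1): X = 0.853.

X = 0.853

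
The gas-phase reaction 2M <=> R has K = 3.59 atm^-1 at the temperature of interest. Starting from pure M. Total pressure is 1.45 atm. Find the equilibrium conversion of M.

Basis: 1 mol M initially; let X = conversion of M. Extent ξ = 0.5X.
Moles: n_M = 1 − X; n_R = 0.5X.
Total moles n_T = 1 − 0.5X.
y_i = n_i/n_T, p_i = y_i·P. K = p_R / (p_M^2).
This yields a degree-2 equation in X; solving on (0,1), X = 0.786.

X = 0.786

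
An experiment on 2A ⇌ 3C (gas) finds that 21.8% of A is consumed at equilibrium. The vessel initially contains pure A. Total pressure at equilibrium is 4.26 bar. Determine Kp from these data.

Let X = conversion of A (basis 1 mol A); extent of reaction ξ = 0.5X.
Species balance: n_A = 1 − X; n_C = 1.5X.
n_T = Σnᵢ = 1 + 0.5X.
At X = 0.218: n_A = 0.782, n_C = 0.327, n_T = 1.11.
p_i = (n_i/n_T)·P. Kp = p_C^3 / (p_A^2) = 0.22 bar.

Kp = 0.22 bar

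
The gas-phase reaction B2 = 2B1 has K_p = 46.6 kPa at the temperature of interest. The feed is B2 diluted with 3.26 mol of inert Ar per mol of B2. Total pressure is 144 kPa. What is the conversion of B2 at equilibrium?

X = 0.456

Let X = conversion of B2 (basis 1 mol B2); extent of reaction ξ = X.
Mole table: n_B2 = 1 − X; n_B1 = 2X; n_I = 3.26 (inert).
Summing: n_T = 4.26 + X.
y_i = n_i/n_T, p_i = y_i·P. K_p = p_B1^2 / (p_B2).
Equating to 46.6 kPa and solving on 0 < X < 1: X = 0.456.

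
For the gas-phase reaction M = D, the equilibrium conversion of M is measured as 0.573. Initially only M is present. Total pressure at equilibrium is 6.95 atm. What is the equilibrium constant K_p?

K_p = 1.34

Let X = conversion of M (basis 1 mol M); extent of reaction ξ = X.
Moles: n_M = 1 − X; n_D = X.
Since Δν = 0, n_T = 1 throughout.
At X = 0.573: n_M = 0.427, n_D = 0.573, n_T = 1.
p_i = (n_i/n_T)·P. K_p = p_D / (p_M) = 1.34.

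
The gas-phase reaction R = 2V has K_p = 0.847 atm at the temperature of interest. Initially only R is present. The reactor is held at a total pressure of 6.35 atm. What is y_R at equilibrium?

Take 1 mol R as basis and let X be its fractional conversion, so ξ = X.
At extent ξ: n_R = 1 − X; n_V = 2X.
Summing: n_T = 1 + X.
y_i = n_i/n_T, p_i = y_i·P. K_p = p_V^2 / (p_R).
Substituting and setting equal to 0.847 atm gives a polynomial in X; the root in (0,1) is X = 0.180.
Then n_R = 0.82, n_T = 1.18, so y_R = 0.695.

y_R = 0.695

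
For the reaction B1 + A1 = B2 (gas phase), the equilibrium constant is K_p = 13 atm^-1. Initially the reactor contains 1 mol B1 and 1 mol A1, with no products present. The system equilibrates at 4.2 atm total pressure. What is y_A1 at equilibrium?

Take 1 mol B1 as basis and let X be its fractional conversion, so ξ = X.
Mole table: n_B1 = 1 − X; n_A1 = 1 − X; n_B2 = X.
n_T = Σnᵢ = 2 − X.
Mole fractions y_i = n_i/n_T; K_p = p_B2 / (p_B1 p_A1) with p_i = y_i·P.
Equating to 13 atm^-1 and solving on 0 < X < 1: X = 0.866.
Then n_A1 = 0.134, n_T = 1.13, so y_A1 = 0.118.

y_A1 = 0.118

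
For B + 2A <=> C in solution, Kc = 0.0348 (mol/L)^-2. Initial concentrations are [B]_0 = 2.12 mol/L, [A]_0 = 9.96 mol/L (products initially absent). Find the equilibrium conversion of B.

X = 0.645

Let X = conversion of B; extent ξ = 2.12·X mol/L.
Concentrations: [B] = 2.12 − 2.12X; [A] = 9.96 − 4.24X; [C] = 2.12X.
Kc = [C] / ([B] [A]^2).
This equals 0.0348 at X = 0.645 (the root in 0 < X < 1).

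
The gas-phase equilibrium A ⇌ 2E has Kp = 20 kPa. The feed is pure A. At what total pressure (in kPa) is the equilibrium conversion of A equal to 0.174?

P = 160 kPa

Let X = conversion of A (basis 1 mol A); extent of reaction ξ = X.
Species balance: n_A = 1 − X; n_E = 2X.
Summing: n_T = 1 + X.
Kp = p_E^2 / (p_A) with p_i = (n_i/n_T)·P.
At X = 0.174: the mole-fraction product g(X) = Π y_i^ν_i = 0.1249. Since Kp = g(X)·P^{1}, P = (Kp/g)^(1/1) = (20/0.1249)^(1/1) = 160 kPa.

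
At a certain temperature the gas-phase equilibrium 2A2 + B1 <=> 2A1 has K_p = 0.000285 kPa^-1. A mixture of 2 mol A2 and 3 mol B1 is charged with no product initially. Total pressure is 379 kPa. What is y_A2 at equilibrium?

Take 2 mol A2 as basis and let X be its fractional conversion, so ξ = X.
Moles: n_A2 = 2 − 2X; n_B1 = 3 − X; n_A1 = 2X.
n_T = Σnᵢ = 5 − X.
With p_i = (n_i/n_T)P, K_p = p_A1^2 / (p_A2^2 p_B1).
Substituting and setting equal to 0.000285 kPa^-1 gives a polynomial in X; the root in (0,1) is X = 0.201.
Then n_A2 = 1.6, n_T = 4.8, so y_A2 = 0.333.

y_A2 = 0.333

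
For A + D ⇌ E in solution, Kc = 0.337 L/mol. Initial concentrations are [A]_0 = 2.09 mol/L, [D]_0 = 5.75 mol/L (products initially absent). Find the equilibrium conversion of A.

X = 0.602

Let X = conversion of A; extent ξ = 2.09·X mol/L.
Concentrations: [A] = 2.09 − 2.09X; [D] = 5.75 − 2.09X; [E] = 2.09X.
Kc = [E] / ([A] [D]).
Solving Kc = 0.337 for X ∈ (0,1): X = 0.602.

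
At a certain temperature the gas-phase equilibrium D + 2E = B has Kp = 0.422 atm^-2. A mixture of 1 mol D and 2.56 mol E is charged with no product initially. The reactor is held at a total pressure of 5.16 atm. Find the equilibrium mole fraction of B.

y_B = 0.363

Let X = conversion of D (basis 1 mol D); extent of reaction ξ = X.
At extent ξ: n_D = 1 − X; n_E = 2.56 − 2X; n_B = X.
Total moles n_T = 3.56 − 2X.
Mole fractions y_i = n_i/n_T; Kp = p_B / (p_D p_E^2) with p_i = y_i·P.
Equating to 0.422 atm^-2 and solving on 0 < X < 1: X = 0.749.
Then n_B = 0.749, n_T = 2.06, so y_B = 0.363.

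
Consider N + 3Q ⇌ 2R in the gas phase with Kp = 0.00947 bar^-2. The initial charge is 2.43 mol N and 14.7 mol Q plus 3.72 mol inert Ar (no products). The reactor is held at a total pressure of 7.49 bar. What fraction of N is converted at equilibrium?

Basis: 2.43 mol N initially; let X = conversion of N. Extent ξ = 2.43X.
Species balance: n_N = 2.43 − 2.43X; n_Q = 14.7 − 7.29X; n_R = 4.86X; n_I = 3.72 (inert).
n_T = Σnᵢ = 20.8 − 4.86X.
Mole fractions y_i = n_i/n_T; Kp = p_R^2 / (p_N p_Q^3) with p_i = y_i·P.
Equating to 0.00947 bar^-2 and solving on 0 < X < 1: X = 0.392.

X = 0.392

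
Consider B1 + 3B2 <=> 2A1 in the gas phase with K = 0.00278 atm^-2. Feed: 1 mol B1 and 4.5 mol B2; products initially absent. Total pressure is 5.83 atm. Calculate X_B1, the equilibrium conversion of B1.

X = 0.206

Take 1 mol B1 as basis and let X be its fractional conversion, so ξ = X.
Mole table: n_B1 = 1 − X; n_B2 = 4.5 − 3X; n_A1 = 2X.
n_T = Σnᵢ = 5.5 − 2X.
y_i = n_i/n_T, p_i = y_i·P. K = p_A1^2 / (p_B1 p_B2^3).
Substituting and setting equal to 0.00278 atm^-2 gives a polynomial in X; the root in (0,1) is X = 0.206.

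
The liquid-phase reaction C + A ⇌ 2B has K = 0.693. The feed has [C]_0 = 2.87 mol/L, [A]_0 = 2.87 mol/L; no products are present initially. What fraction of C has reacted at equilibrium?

X = 0.294

Let X = conversion of C; extent ξ = 2.87·X mol/L.
Concentrations: [C] = 2.87 − 2.87X; [A] = 2.87 − 2.87X; [B] = 5.74X.
K = [B]^2 / ([C] [A]).
Setting equal to 0.693 and solving for X on (0,1) gives X = 0.294.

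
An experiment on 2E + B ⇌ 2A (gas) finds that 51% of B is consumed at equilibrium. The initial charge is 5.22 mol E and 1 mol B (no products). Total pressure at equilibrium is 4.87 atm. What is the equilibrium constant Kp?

Take 1 mol B as basis and let X be its fractional conversion, so ξ = X.
Moles: n_E = 5.22 − 2X; n_B = 1 − X; n_A = 2X.
Summing: n_T = 6.22 − X.
At X = 0.51: n_E = 4.2, n_B = 0.49, n_A = 1.02, n_T = 5.71.
p_i = (n_i/n_T)·P. Kp = p_A^2 / (p_E^2 p_B) = 0.141 atm^-1.

Kp = 0.141 atm^-1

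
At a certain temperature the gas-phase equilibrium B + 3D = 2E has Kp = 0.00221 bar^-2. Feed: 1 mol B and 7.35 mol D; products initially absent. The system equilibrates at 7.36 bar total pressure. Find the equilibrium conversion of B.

X = 0.304

Let X = conversion of B (basis 1 mol B); extent of reaction ξ = X.
Mole table: n_B = 1 − X; n_D = 7.35 − 3X; n_E = 2X.
Summing: n_T = 8.35 − 2X.
Mole fractions y_i = n_i/n_T; Kp = p_E^2 / (p_B p_D^3) with p_i = y_i·P.
This yields a degree-4 equation in X; solving on (0,1), X = 0.304.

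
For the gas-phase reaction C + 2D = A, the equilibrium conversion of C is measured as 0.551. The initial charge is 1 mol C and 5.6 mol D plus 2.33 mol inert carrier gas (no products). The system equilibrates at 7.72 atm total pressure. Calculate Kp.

Basis: 1 mol C initially; let X = conversion of C. Extent ξ = X.
Species balance: n_C = 1 − X; n_D = 5.6 − 2X; n_A = X; n_I = 2.33 (inert).
n_T = Σnᵢ = 8.93 − 2X.
At X = 0.551: n_C = 0.449, n_D = 4.5, n_A = 0.551, n_T = 7.83.
p_i = (n_i/n_T)·P. Kp = p_A / (p_C p_D^2) = 0.0624 atm^-2.

Kp = 0.0624 atm^-2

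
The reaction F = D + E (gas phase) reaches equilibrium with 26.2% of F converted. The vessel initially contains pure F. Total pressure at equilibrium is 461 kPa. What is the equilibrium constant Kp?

Take 1 mol F as basis and let X be its fractional conversion, so ξ = X.
Moles: n_F = 1 − X; n_D = X; n_E = X.
Total moles n_T = 1 + X.
At X = 0.262: n_F = 0.738, n_D = 0.262, n_E = 0.262, n_T = 1.26.
p_i = (n_i/n_T)·P. Kp = p_D p_E / (p_F) = 34 kPa.

Kp = 34 kPa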